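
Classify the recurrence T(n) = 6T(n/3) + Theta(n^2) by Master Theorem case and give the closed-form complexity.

Master Theorem for T(n) = 6T(n/3) + O(n^2):

a = 6, b = 3, c = 2
log_b(a) = log_3(6) = 1.6309

Case 3: c = 2 > log_3(6) = 1.6309
T(n) = O(n^2) = O(n^2)

For T(n) = 6T(n/3) + O(n^2): log_3(6) = 1.6309. This is Case 3 of the Master Theorem (c > log_b(a), work dominated by root), giving O(n^2).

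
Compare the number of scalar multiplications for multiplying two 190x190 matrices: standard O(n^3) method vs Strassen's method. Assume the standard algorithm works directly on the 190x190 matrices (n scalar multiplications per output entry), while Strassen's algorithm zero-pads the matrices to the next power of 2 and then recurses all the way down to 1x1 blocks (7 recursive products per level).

Matrix multiplication for 190x190 matrices:

Strassen's algorithm requires power-of-2 dimensions. Pad 190x190 to 256x256 (next power of 2).

Standard algorithm: 190^3 = 6859000 multiplications
Strassen's algorithm: 7^(log2(256)) = 7^8 = 5764801 multiplications
Savings: 6859000 - 5764801 = 1094199 multiplications

Standard: 6859000 multiplications (190^3). Strassen: 5764801 multiplications (7^8, after padding to 256x256). Strassen reduces 8 recursive multiplications to 7 at each level.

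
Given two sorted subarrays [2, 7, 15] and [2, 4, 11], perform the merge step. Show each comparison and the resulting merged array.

Merging process:

Compare 2 vs 2: take 2 from left. Merged: [2]
Compare 7 vs 2: take 2 from right. Merged: [2, 2]
Compare 7 vs 4: take 4 from right. Merged: [2, 2, 4]
Compare 7 vs 11: take 7 from left. Merged: [2, 2, 4, 7]
Compare 15 vs 11: take 11 from right. Merged: [2, 2, 4, 7, 11]
Append remaining from left: [15]. Merged: [2, 2, 4, 7, 11, 15]

Final merged array: [2, 2, 4, 7, 11, 15]
Total comparisons: 5

The merged array is [2, 2, 4, 7, 11, 15], requiring 5 comparisons. The merge step runs in O(n) time where n is the total number of elements.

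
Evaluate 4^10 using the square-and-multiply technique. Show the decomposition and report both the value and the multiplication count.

Computing 4^10 by squaring (build up from 4^1; each line after the first costs one multiplication):

4^1 = 4
4^2 = (4^1)^2 = 4^2 = 16
4^4 = (4^2)^2 = 16^2 = 256
4^5 = 4 * 4^4 = 4 * 256 = 1024
4^10 = (4^5)^2 = 1024^2 = 1048576

Result: 1048576
Multiplications needed: 4 (4 lines after 4^1)

4^10 = 1048576. Using exponentiation by squaring, this requires 4 multiplications. The key idea: if the exponent is even, square the half-power; if odd, multiply by the base once.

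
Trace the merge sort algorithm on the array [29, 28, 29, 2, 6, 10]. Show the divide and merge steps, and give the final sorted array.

Merge sort trace:

Split: [29, 28, 29, 2, 6, 10] -> [29, 28, 29] and [2, 6, 10]
  Split: [29, 28, 29] -> [29] and [28, 29]
    Split: [28, 29] -> [28] and [29]
    Merge: [28] + [29] -> [28, 29]
  Merge: [29] + [28, 29] -> [28, 29, 29]
  Split: [2, 6, 10] -> [2] and [6, 10]
    Split: [6, 10] -> [6] and [10]
    Merge: [6] + [10] -> [6, 10]
  Merge: [2] + [6, 10] -> [2, 6, 10]
Merge: [28, 29, 29] + [2, 6, 10] -> [2, 6, 10, 28, 29, 29]

Final sorted array: [2, 6, 10, 28, 29, 29]

The merge sort proceeds by recursively splitting the array and merging sorted halves.
After all merges, the sorted array is [2, 6, 10, 28, 29, 29].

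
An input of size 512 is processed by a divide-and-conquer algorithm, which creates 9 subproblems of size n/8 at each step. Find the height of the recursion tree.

For divide and conquer with division factor 8:

Problem sizes at each level:
Level 0: 512
Level 1: 64
Level 2: 8
Level 3: 1

The root is level 0 and the size-1 base case is level 3 (the tree spans levels 0 through 3, i.e. 4 levels counting the root), so the depth is the number of divisions: log_8(512) = 3

The recursion tree depth is log_8(512) = 3. At each level, the problem size is divided by 8, so it takes 3 divisions to reduce to a base case of size 1. The algorithm makes 9 recursive calls at each level.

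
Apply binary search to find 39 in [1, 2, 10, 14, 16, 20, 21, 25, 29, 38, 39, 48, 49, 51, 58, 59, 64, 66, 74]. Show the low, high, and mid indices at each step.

Binary search for 39 in [1, 2, 10, 14, 16, 20, 21, 25, 29, 38, 39, 48, 49, 51, 58, 59, 64, 66, 74]:

lo=0, hi=18, mid=9, arr[mid]=38 -> 38 < 39, search right half
lo=10, hi=18, mid=14, arr[mid]=58 -> 58 > 39, search left half
lo=10, hi=13, mid=11, arr[mid]=48 -> 48 > 39, search left half
lo=10, hi=10, mid=10, arr[mid]=39 -> Found target at index 10!

Binary search finds 39 at index 10 after 4 comparisons. The search repeatedly halves the search space by comparing with the middle element.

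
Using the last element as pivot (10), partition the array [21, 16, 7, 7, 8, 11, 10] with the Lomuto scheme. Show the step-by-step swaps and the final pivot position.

Lomuto partition with pivot = 10:

Initial array: [21, 16, 7, 7, 8, 11, 10]

arr[0]=21 > 10: no swap
arr[1]=16 > 10: no swap
arr[2]=7 <= 10: swap with position 0, array becomes [7, 16, 21, 7, 8, 11, 10]
arr[3]=7 <= 10: swap with position 1, array becomes [7, 7, 21, 16, 8, 11, 10]
arr[4]=8 <= 10: swap with position 2, array becomes [7, 7, 8, 16, 21, 11, 10]
arr[5]=11 > 10: no swap

Place pivot at position 3: [7, 7, 8, 10, 21, 11, 16]
Pivot position: 3

After partitioning with pivot 10, the array becomes [7, 7, 8, 10, 21, 11, 16]. The pivot is placed at index 3. All elements to the left of the pivot are <= 10, and all elements to the right are > 10.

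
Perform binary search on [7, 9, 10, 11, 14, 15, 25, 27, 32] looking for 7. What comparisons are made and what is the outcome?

Binary search for 7 in [7, 9, 10, 11, 14, 15, 25, 27, 32]:

lo=0, hi=8, mid=4, arr[mid]=14 -> 14 > 7, search left half
lo=0, hi=3, mid=1, arr[mid]=9 -> 9 > 7, search left half
lo=0, hi=0, mid=0, arr[mid]=7 -> Found target at index 0!

Binary search finds 7 at index 0 after 3 comparisons. The search repeatedly halves the search space by comparing with the middle element.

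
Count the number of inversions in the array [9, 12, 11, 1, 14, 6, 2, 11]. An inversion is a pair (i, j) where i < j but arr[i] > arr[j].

Finding inversions in [9, 12, 11, 1, 14, 6, 2, 11]:

(0, 3): arr[0]=9 > arr[3]=1
(0, 5): arr[0]=9 > arr[5]=6
(0, 6): arr[0]=9 > arr[6]=2
(1, 2): arr[1]=12 > arr[2]=11
(1, 3): arr[1]=12 > arr[3]=1
(1, 5): arr[1]=12 > arr[5]=6
(1, 6): arr[1]=12 > arr[6]=2
(1, 7): arr[1]=12 > arr[7]=11
(2, 3): arr[2]=11 > arr[3]=1
(2, 5): arr[2]=11 > arr[5]=6
(2, 6): arr[2]=11 > arr[6]=2
(4, 5): arr[4]=14 > arr[5]=6
(4, 6): arr[4]=14 > arr[6]=2
(4, 7): arr[4]=14 > arr[7]=11
(5, 6): arr[5]=6 > arr[6]=2

Total inversions: 15

The array has 15 inversion(s): (0,3), (0,5), (0,6), (1,2), (1,3), (1,5), (1,6), (1,7), (2,3), (2,5), (2,6), (4,5), (4,6), (4,7), (5,6). Each pair (i,j) satisfies i < j and arr[i] > arr[j].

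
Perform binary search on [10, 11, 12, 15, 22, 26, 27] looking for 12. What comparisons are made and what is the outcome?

Binary search for 12 in [10, 11, 12, 15, 22, 26, 27]:

lo=0, hi=6, mid=3, arr[mid]=15 -> 15 > 12, search left half
lo=0, hi=2, mid=1, arr[mid]=11 -> 11 < 12, search right half
lo=2, hi=2, mid=2, arr[mid]=12 -> Found target at index 2!

Binary search finds 12 at index 2 after 3 comparisons. The search repeatedly halves the search space by comparing with the middle element.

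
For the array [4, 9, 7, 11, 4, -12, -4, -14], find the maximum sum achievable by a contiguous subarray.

Using Kadane's algorithm on [4, 9, 7, 11, 4, -12, -4, -14]:

Scanning through the array:
Position 1 (value 9): max_ending_here = 13, max_so_far = 13
Position 2 (value 7): max_ending_here = 20, max_so_far = 20
Position 3 (value 11): max_ending_here = 31, max_so_far = 31
Position 4 (value 4): max_ending_here = 35, max_so_far = 35
Position 5 (value -12): max_ending_here = 23, max_so_far = 35
Position 6 (value -4): max_ending_here = 19, max_so_far = 35
Position 7 (value -14): max_ending_here = 5, max_so_far = 35

Maximum subarray: [4, 9, 7, 11, 4]
Maximum sum: 35

The maximum subarray is [4, 9, 7, 11, 4] with sum 35. This subarray runs from index 0 to index 4.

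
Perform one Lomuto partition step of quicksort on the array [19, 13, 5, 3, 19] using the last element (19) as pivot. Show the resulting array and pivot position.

Lomuto partition with pivot = 19:

Initial array: [19, 13, 5, 3, 19]

arr[0]=19 <= 19: swap with position 0, array becomes [19, 13, 5, 3, 19]
arr[1]=13 <= 19: swap with position 1, array becomes [19, 13, 5, 3, 19]
arr[2]=5 <= 19: swap with position 2, array becomes [19, 13, 5, 3, 19]
arr[3]=3 <= 19: swap with position 3, array becomes [19, 13, 5, 3, 19]

Place pivot at position 4: [19, 13, 5, 3, 19]
Pivot position: 4

After partitioning with pivot 19, the array becomes [19, 13, 5, 3, 19]. The pivot is placed at index 4. All elements to the left of the pivot are <= 19, and all elements to the right are > 19.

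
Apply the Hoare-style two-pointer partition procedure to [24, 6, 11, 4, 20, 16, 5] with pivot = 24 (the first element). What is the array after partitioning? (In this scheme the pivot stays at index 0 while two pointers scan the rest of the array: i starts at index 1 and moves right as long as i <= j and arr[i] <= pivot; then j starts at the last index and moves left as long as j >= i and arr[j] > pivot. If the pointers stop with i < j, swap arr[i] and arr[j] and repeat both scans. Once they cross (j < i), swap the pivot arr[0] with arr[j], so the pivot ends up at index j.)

Hoare-style two-pointer partition with pivot = 24:

Initial array: [24, 6, 11, 4, 20, 16, 5]

Pointers start at i = 1, j = 6.
i ends at 7, j ends at 6: the pointers have crossed (j < i), so scanning stops.

Swap pivot arr[0] with arr[6] to place pivot at position 6: [5, 6, 11, 4, 20, 16, 24]
Pivot position: 6

After partitioning with pivot 24, the array becomes [5, 6, 11, 4, 20, 16, 24]. The pivot is placed at index 6. All elements to the left of the pivot are <= 24, and all elements to the right are > 24.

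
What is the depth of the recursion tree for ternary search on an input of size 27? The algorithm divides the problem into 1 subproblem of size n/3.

For divide and conquer with division factor 3:

Problem sizes at each level:
Level 0: 27
Level 1: 9
Level 2: 3
Level 3: 1

The root is level 0 and the size-1 base case is level 3 (the tree spans levels 0 through 3, i.e. 4 levels counting the root), so the depth is the number of divisions: log_3(27) = 3

The recursion tree depth is log_3(27) = 3. At each level, the problem size is divided by 3, so it takes 3 divisions to reduce to a base case of size 1. The algorithm makes 1 recursive call at each level.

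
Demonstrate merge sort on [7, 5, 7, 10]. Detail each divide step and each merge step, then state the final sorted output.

Merge sort trace:

Split: [7, 5, 7, 10] -> [7, 5] and [7, 10]
  Split: [7, 5] -> [7] and [5]
  Merge: [7] + [5] -> [5, 7]
  Split: [7, 10] -> [7] and [10]
  Merge: [7] + [10] -> [7, 10]
Merge: [5, 7] + [7, 10] -> [5, 7, 7, 10]

Final sorted array: [5, 7, 7, 10]

The merge sort proceeds by recursively splitting the array and merging sorted halves.
After all merges, the sorted array is [5, 7, 7, 10].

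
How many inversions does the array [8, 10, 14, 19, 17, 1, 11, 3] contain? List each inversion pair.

Finding inversions in [8, 10, 14, 19, 17, 1, 11, 3]:

(0, 5): arr[0]=8 > arr[5]=1
(0, 7): arr[0]=8 > arr[7]=3
(1, 5): arr[1]=10 > arr[5]=1
(1, 7): arr[1]=10 > arr[7]=3
(2, 5): arr[2]=14 > arr[5]=1
(2, 6): arr[2]=14 > arr[6]=11
(2, 7): arr[2]=14 > arr[7]=3
(3, 4): arr[3]=19 > arr[4]=17
(3, 5): arr[3]=19 > arr[5]=1
(3, 6): arr[3]=19 > arr[6]=11
(3, 7): arr[3]=19 > arr[7]=3
(4, 5): arr[4]=17 > arr[5]=1
(4, 6): arr[4]=17 > arr[6]=11
(4, 7): arr[4]=17 > arr[7]=3
(6, 7): arr[6]=11 > arr[7]=3

Total inversions: 15

The array has 15 inversion(s): (0,5), (0,7), (1,5), (1,7), (2,5), (2,6), (2,7), (3,4), (3,5), (3,6), (3,7), (4,5), (4,6), (4,7), (6,7). Each pair (i,j) satisfies i < j and arr[i] > arr[j].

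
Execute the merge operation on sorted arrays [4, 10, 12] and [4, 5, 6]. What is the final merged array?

Merging process:

Compare 4 vs 4: take 4 from left. Merged: [4]
Compare 10 vs 4: take 4 from right. Merged: [4, 4]
Compare 10 vs 5: take 5 from right. Merged: [4, 4, 5]
Compare 10 vs 6: take 6 from right. Merged: [4, 4, 5, 6]
Append remaining from left: [10, 12]. Merged: [4, 4, 5, 6, 10, 12]

Final merged array: [4, 4, 5, 6, 10, 12]
Total comparisons: 4

The merged array is [4, 4, 5, 6, 10, 12], requiring 4 comparisons. The merge step runs in O(n) time where n is the total number of elements.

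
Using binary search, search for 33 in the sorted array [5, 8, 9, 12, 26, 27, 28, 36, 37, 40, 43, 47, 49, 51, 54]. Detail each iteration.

Binary search for 33 in [5, 8, 9, 12, 26, 27, 28, 36, 37, 40, 43, 47, 49, 51, 54]:

lo=0, hi=14, mid=7, arr[mid]=36 -> 36 > 33, search left half
lo=0, hi=6, mid=3, arr[mid]=12 -> 12 < 33, search right half
lo=4, hi=6, mid=5, arr[mid]=27 -> 27 < 33, search right half
lo=6, hi=6, mid=6, arr[mid]=28 -> 28 < 33, search right half
lo=7 > hi=6, target 33 not found

Binary search determines that 33 is not in the array after 4 comparisons. The search space was exhausted without finding the target.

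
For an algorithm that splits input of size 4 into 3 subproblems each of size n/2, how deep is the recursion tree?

For divide and conquer with division factor 2:

Problem sizes at each level:
Level 0: 4
Level 1: 2
Level 2: 1

The root is level 0 and the size-1 base case is level 2 (the tree spans levels 0 through 2, i.e. 3 levels counting the root), so the depth is the number of divisions: log_2(4) = 2

The recursion tree depth is log_2(4) = 2. At each level, the problem size is divided by 2, so it takes 2 divisions to reduce to a base case of size 1. The algorithm makes 3 recursive calls at each level.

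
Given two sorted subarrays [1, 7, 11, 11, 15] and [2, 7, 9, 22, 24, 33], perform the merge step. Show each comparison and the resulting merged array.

Merging process:

Compare 1 vs 2: take 1 from left. Merged: [1]
Compare 7 vs 2: take 2 from right. Merged: [1, 2]
Compare 7 vs 7: take 7 from left. Merged: [1, 2, 7]
Compare 11 vs 7: take 7 from right. Merged: [1, 2, 7, 7]
Compare 11 vs 9: take 9 from right. Merged: [1, 2, 7, 7, 9]
Compare 11 vs 22: take 11 from left. Merged: [1, 2, 7, 7, 9, 11]
Compare 11 vs 22: take 11 from left. Merged: [1, 2, 7, 7, 9, 11, 11]
Compare 15 vs 22: take 15 from left. Merged: [1, 2, 7, 7, 9, 11, 11, 15]
Append remaining from right: [22, 24, 33]. Merged: [1, 2, 7, 7, 9, 11, 11, 15, 22, 24, 33]

Final merged array: [1, 2, 7, 7, 9, 11, 11, 15, 22, 24, 33]
Total comparisons: 8

The merged array is [1, 2, 7, 7, 9, 11, 11, 15, 22, 24, 33], requiring 8 comparisons. The merge step runs in O(n) time where n is the total number of elements.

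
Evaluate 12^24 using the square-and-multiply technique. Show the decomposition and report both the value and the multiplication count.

Computing 12^24 by squaring (build up from 12^1; each line after the first costs one multiplication):

12^1 = 12
12^2 = (12^1)^2 = 12^2 = 144
12^3 = 12 * 12^2 = 12 * 144 = 1728
12^6 = (12^3)^2 = 1728^2 = 2985984
12^12 = (12^6)^2 = 2985984^2 = 8916100448256
12^24 = (12^12)^2 = 8916100448256^2 = 79496847203390844133441536

Result: 79496847203390844133441536
Multiplications needed: 5 (5 lines after 12^1)

12^24 = 79496847203390844133441536. Using exponentiation by squaring, this requires 5 multiplications. The key idea: if the exponent is even, square the half-power; if odd, multiply by the base once.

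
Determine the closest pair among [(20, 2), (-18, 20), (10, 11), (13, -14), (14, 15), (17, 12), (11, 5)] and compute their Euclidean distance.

Computing all pairwise distances among 7 points:

d((20, 2), (-18, 20)) = 42.0476
d((20, 2), (10, 11)) = 13.4536
d((20, 2), (13, -14)) = 17.4642
d((20, 2), (14, 15)) = 14.3178
d((20, 2), (17, 12)) = 10.4403
d((20, 2), (11, 5)) = 9.4868
d((-18, 20), (10, 11)) = 29.4109
d((-18, 20), (13, -14)) = 46.0109
d((-18, 20), (14, 15)) = 32.3883
d((-18, 20), (17, 12)) = 35.9026
d((-18, 20), (11, 5)) = 32.6497
d((10, 11), (13, -14)) = 25.1794
d((10, 11), (14, 15)) = 5.6569
d((10, 11), (17, 12)) = 7.0711
d((10, 11), (11, 5)) = 6.0828
d((13, -14), (14, 15)) = 29.0172
d((13, -14), (17, 12)) = 26.3059
d((13, -14), (11, 5)) = 19.105
d((14, 15), (17, 12)) = 4.2426 <-- minimum
d((14, 15), (11, 5)) = 10.4403
d((17, 12), (11, 5)) = 9.2195

Closest pair: (14, 15) and (17, 12) with distance 4.2426

The closest pair is (14, 15) and (17, 12) with Euclidean distance 4.2426. For 7 points, brute-force pairwise comparison is shown above. For large n, the divide-and-conquer algorithm (sort by x, recurse on halves, check the dividing strip) achieves O(n log n).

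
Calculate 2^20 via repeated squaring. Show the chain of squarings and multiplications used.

Computing 2^20 by squaring (build up from 2^1; each line after the first costs one multiplication):

2^1 = 2
2^2 = (2^1)^2 = 2^2 = 4
2^4 = (2^2)^2 = 4^2 = 16
2^5 = 2 * 2^4 = 2 * 16 = 32
2^10 = (2^5)^2 = 32^2 = 1024
2^20 = (2^10)^2 = 1024^2 = 1048576

Result: 1048576
Multiplications needed: 5 (5 lines after 2^1)

2^20 = 1048576. Using exponentiation by squaring, this requires 5 multiplications. The key idea: if the exponent is even, square the half-power; if odd, multiply by the base once.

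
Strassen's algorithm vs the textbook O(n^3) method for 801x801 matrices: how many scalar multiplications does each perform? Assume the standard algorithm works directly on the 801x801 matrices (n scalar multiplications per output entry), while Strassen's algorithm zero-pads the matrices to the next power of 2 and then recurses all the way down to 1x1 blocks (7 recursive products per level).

Matrix multiplication for 801x801 matrices:

Strassen's algorithm requires power-of-2 dimensions. Pad 801x801 to 1024x1024 (next power of 2).

Standard algorithm: 801^3 = 513922401 multiplications
Strassen's algorithm: 7^(log2(1024)) = 7^10 = 282475249 multiplications
Savings: 513922401 - 282475249 = 231447152 multiplications

Standard: 513922401 multiplications (801^3). Strassen: 282475249 multiplications (7^10, after padding to 1024x1024). Strassen reduces 8 recursive multiplications to 7 at each level.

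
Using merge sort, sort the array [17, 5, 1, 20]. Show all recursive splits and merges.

Merge sort trace:

Split: [17, 5, 1, 20] -> [17, 5] and [1, 20]
  Split: [17, 5] -> [17] and [5]
  Merge: [17] + [5] -> [5, 17]
  Split: [1, 20] -> [1] and [20]
  Merge: [1] + [20] -> [1, 20]
Merge: [5, 17] + [1, 20] -> [1, 5, 17, 20]

Final sorted array: [1, 5, 17, 20]

The merge sort proceeds by recursively splitting the array and merging sorted halves.
After all merges, the sorted array is [1, 5, 17, 20].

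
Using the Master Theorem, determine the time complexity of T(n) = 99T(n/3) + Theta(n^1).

Master Theorem for T(n) = 99T(n/3) + O(n^1):

a = 99, b = 3, c = 1
log_b(a) = log_3(99) = 4.1827

Case 1: c = 1 < log_3(99) = 4.1827
T(n) = O(n^(log_3 99))

For T(n) = 99T(n/3) + O(n^1): log_3(99) = 4.1827. This is Case 1 of the Master Theorem (c < log_b(a), work dominated by leaves), giving O(n^(log_3 99)).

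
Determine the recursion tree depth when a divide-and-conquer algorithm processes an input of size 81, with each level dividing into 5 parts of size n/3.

For divide and conquer with division factor 3:

Problem sizes at each level:
Level 0: 81
Level 1: 27
Level 2: 9
Level 3: 3
Level 4: 1

The root is level 0 and the size-1 base case is level 4 (the tree spans levels 0 through 4, i.e. 5 levels counting the root), so the depth is the number of divisions: log_3(81) = 4

The recursion tree depth is log_3(81) = 4. At each level, the problem size is divided by 3, so it takes 4 divisions to reduce to a base case of size 1. The algorithm makes 5 recursive calls at each level.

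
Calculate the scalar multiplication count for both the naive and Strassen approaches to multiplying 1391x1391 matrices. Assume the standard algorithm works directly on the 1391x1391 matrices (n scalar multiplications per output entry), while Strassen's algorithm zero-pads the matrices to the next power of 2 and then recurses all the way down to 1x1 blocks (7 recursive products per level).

Matrix multiplication for 1391x1391 matrices:

Strassen's algorithm requires power-of-2 dimensions. Pad 1391x1391 to 2048x2048 (next power of 2).

Standard algorithm: 1391^3 = 2691419471 multiplications
Strassen's algorithm: 7^(log2(2048)) = 7^11 = 1977326743 multiplications
Savings: 2691419471 - 1977326743 = 714092728 multiplications

Standard: 2691419471 multiplications (1391^3). Strassen: 1977326743 multiplications (7^11, after padding to 2048x2048). Strassen reduces 8 recursive multiplications to 7 at each level.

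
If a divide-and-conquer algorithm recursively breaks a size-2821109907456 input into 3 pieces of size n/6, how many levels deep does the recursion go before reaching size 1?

For divide and conquer with division factor 6:

Problem sizes at each level:
Level 0: 2821109907456
Level 1: 470184984576
Level 2: 78364164096
Level 3: 13060694016
Level 4: 2176782336
Level 5: 362797056
Level 6: 60466176
Level 7: 10077696
Level 8: 1679616
Level 9: 279936
Level 10: 46656
Level 11: 7776
Level 12: 1296
Level 13: 216
Level 14: 36
Level 15: 6
Level 16: 1

The root is level 0 and the size-1 base case is level 16 (the tree spans levels 0 through 16, i.e. 17 levels counting the root), so the depth is the number of divisions: log_6(2821109907456) = 16

The recursion tree depth is log_6(2821109907456) = 16. At each level, the problem size is divided by 6, so it takes 16 divisions to reduce to a base case of size 1. The algorithm makes 3 recursive calls at each level.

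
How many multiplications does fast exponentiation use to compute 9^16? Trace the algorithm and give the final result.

Computing 9^16 by squaring (build up from 9^1; each line after the first costs one multiplication):

9^1 = 9
9^2 = (9^1)^2 = 9^2 = 81
9^4 = (9^2)^2 = 81^2 = 6561
9^8 = (9^4)^2 = 6561^2 = 43046721
9^16 = (9^8)^2 = 43046721^2 = 1853020188851841

Result: 1853020188851841
Multiplications needed: 4 (4 lines after 9^1)

9^16 = 1853020188851841. Using exponentiation by squaring, this requires 4 multiplications. The key idea: if the exponent is even, square the half-power; if odd, multiply by the base once.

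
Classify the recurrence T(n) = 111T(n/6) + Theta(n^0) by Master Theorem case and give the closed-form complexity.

Master Theorem for T(n) = 111T(n/6) + O(n^0):

a = 111, b = 6, c = 0
log_b(a) = log_6(111) = 2.6284

Case 1: c = 0 < log_6(111) = 2.6284
T(n) = O(n^(log_6 111))

For T(n) = 111T(n/6) + O(n^0): log_6(111) = 2.6284. This is Case 1 of the Master Theorem (c < log_b(a), work dominated by leaves), giving O(n^(log_6 111)).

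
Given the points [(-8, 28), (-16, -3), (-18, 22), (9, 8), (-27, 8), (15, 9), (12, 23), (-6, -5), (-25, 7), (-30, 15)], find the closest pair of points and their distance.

Computing all pairwise distances among 10 points:

d((-8, 28), (-16, -3)) = 32.0156
d((-8, 28), (-18, 22)) = 11.6619
d((-8, 28), (9, 8)) = 26.2488
d((-8, 28), (-27, 8)) = 27.5862
d((-8, 28), (15, 9)) = 29.8329
d((-8, 28), (12, 23)) = 20.6155
d((-8, 28), (-6, -5)) = 33.0606
d((-8, 28), (-25, 7)) = 27.0185
d((-8, 28), (-30, 15)) = 25.5539
d((-16, -3), (-18, 22)) = 25.0799
d((-16, -3), (9, 8)) = 27.313
d((-16, -3), (-27, 8)) = 15.5563
d((-16, -3), (15, 9)) = 33.2415
d((-16, -3), (12, 23)) = 38.2099
d((-16, -3), (-6, -5)) = 10.198
d((-16, -3), (-25, 7)) = 13.4536
d((-16, -3), (-30, 15)) = 22.8035
d((-18, 22), (9, 8)) = 30.4138
d((-18, 22), (-27, 8)) = 16.6433
d((-18, 22), (15, 9)) = 35.4683
d((-18, 22), (12, 23)) = 30.0167
d((-18, 22), (-6, -5)) = 29.5466
d((-18, 22), (-25, 7)) = 16.5529
d((-18, 22), (-30, 15)) = 13.8924
d((9, 8), (-27, 8)) = 36.0
d((9, 8), (15, 9)) = 6.0828
d((9, 8), (12, 23)) = 15.2971
d((9, 8), (-6, -5)) = 19.8494
d((9, 8), (-25, 7)) = 34.0147
d((9, 8), (-30, 15)) = 39.6232
d((-27, 8), (15, 9)) = 42.0119
d((-27, 8), (12, 23)) = 41.7852
d((-27, 8), (-6, -5)) = 24.6982
d((-27, 8), (-25, 7)) = 2.2361 <-- minimum
d((-27, 8), (-30, 15)) = 7.6158
d((15, 9), (12, 23)) = 14.3178
d((15, 9), (-6, -5)) = 25.2389
d((15, 9), (-25, 7)) = 40.05
d((15, 9), (-30, 15)) = 45.3982
d((12, 23), (-6, -5)) = 33.2866
d((12, 23), (-25, 7)) = 40.3113
d((12, 23), (-30, 15)) = 42.7551
d((-6, -5), (-25, 7)) = 22.4722
d((-6, -5), (-30, 15)) = 31.241
d((-25, 7), (-30, 15)) = 9.434

Closest pair: (-27, 8) and (-25, 7) with distance 2.2361

The closest pair is (-27, 8) and (-25, 7) with Euclidean distance 2.2361. For 10 points, brute-force pairwise comparison is shown above. For large n, the divide-and-conquer algorithm (sort by x, recurse on halves, check the dividing strip) achieves O(n log n).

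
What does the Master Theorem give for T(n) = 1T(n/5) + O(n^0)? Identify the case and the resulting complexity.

Master Theorem for T(n) = 1T(n/5) + O(n^0):

a = 1, b = 5, c = 0
log_b(a) = log_5(1) = 0.0000

Case 2: c = 0 = log_5(1) = 0.0000
T(n) = O(n^0 log n) = O(log n)

For T(n) = 1T(n/5) + O(n^0): log_5(1) = 0.0000. This is Case 2 of the Master Theorem (c = log_b(a), equal work at all levels), giving O(log n).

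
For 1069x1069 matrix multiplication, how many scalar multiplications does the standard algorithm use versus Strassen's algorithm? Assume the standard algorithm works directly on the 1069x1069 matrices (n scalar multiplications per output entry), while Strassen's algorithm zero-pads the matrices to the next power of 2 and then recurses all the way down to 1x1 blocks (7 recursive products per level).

Matrix multiplication for 1069x1069 matrices:

Strassen's algorithm requires power-of-2 dimensions. Pad 1069x1069 to 2048x2048 (next power of 2).

Standard algorithm: 1069^3 = 1221611509 multiplications
Strassen's algorithm: 7^(log2(2048)) = 7^11 = 1977326743 multiplications
Difference: 1221611509 - 1977326743 = -755715234 (Strassen uses MORE here due to padding overhead — for small or just-over-power-of-2 n, padding can outweigh the per-level savings)

Standard: 1221611509 multiplications (1069^3). Strassen: 1977326743 multiplications (7^11, after padding to 2048x2048). Strassen reduces 8 recursive multiplications to 7 at each level.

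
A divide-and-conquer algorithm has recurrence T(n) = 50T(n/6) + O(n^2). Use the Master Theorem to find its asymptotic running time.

Master Theorem for T(n) = 50T(n/6) + O(n^2):

a = 50, b = 6, c = 2
log_b(a) = log_6(50) = 2.1833

Case 1: c = 2 < log_6(50) = 2.1833
T(n) = O(n^(log_6 50))

For T(n) = 50T(n/6) + O(n^2): log_6(50) = 2.1833. This is Case 1 of the Master Theorem (c < log_b(a), work dominated by leaves), giving O(n^(log_6 50)).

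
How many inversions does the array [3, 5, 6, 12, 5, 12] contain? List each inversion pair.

Finding inversions in [3, 5, 6, 12, 5, 12]:

(2, 4): arr[2]=6 > arr[4]=5
(3, 4): arr[3]=12 > arr[4]=5

Total inversions: 2

The array has 2 inversion(s): (2,4), (3,4). Each pair (i,j) satisfies i < j and arr[i] > arr[j].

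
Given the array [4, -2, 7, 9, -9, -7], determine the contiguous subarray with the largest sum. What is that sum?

Using Kadane's algorithm on [4, -2, 7, 9, -9, -7]:

Scanning through the array:
Position 1 (value -2): max_ending_here = 2, max_so_far = 4
Position 2 (value 7): max_ending_here = 9, max_so_far = 9
Position 3 (value 9): max_ending_here = 18, max_so_far = 18
Position 4 (value -9): max_ending_here = 9, max_so_far = 18
Position 5 (value -7): max_ending_here = 2, max_so_far = 18

Maximum subarray: [4, -2, 7, 9]
Maximum sum: 18

The maximum subarray is [4, -2, 7, 9] with sum 18. This subarray runs from index 0 to index 3.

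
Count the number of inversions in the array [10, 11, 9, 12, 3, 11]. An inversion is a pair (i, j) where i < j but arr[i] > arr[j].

Finding inversions in [10, 11, 9, 12, 3, 11]:

(0, 2): arr[0]=10 > arr[2]=9
(0, 4): arr[0]=10 > arr[4]=3
(1, 2): arr[1]=11 > arr[2]=9
(1, 4): arr[1]=11 > arr[4]=3
(2, 4): arr[2]=9 > arr[4]=3
(3, 4): arr[3]=12 > arr[4]=3
(3, 5): arr[3]=12 > arr[5]=11

Total inversions: 7

The array has 7 inversion(s): (0,2), (0,4), (1,2), (1,4), (2,4), (3,4), (3,5). Each pair (i,j) satisfies i < j and arr[i] > arr[j].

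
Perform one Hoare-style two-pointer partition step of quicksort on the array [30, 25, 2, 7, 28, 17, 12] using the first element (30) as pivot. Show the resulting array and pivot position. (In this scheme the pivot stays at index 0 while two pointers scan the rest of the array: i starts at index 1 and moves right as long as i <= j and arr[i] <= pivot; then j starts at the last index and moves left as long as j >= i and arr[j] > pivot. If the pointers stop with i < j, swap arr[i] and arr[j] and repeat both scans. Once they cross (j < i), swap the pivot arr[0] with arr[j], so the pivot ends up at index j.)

Hoare-style two-pointer partition with pivot = 30:

Initial array: [30, 25, 2, 7, 28, 17, 12]

Pointers start at i = 1, j = 6.
i ends at 7, j ends at 6: the pointers have crossed (j < i), so scanning stops.

Swap pivot arr[0] with arr[6] to place pivot at position 6: [12, 25, 2, 7, 28, 17, 30]
Pivot position: 6

After partitioning with pivot 30, the array becomes [12, 25, 2, 7, 28, 17, 30]. The pivot is placed at index 6. All elements to the left of the pivot are <= 30, and all elements to the right are > 30.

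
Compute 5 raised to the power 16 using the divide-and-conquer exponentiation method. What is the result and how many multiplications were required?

Computing 5^16 by squaring (build up from 5^1; each line after the first costs one multiplication):

5^1 = 5
5^2 = (5^1)^2 = 5^2 = 25
5^4 = (5^2)^2 = 25^2 = 625
5^8 = (5^4)^2 = 625^2 = 390625
5^16 = (5^8)^2 = 390625^2 = 152587890625

Result: 152587890625
Multiplications needed: 4 (4 lines after 5^1)

5^16 = 152587890625. Using exponentiation by squaring, this requires 4 multiplications. The key idea: if the exponent is even, square the half-power; if odd, multiply by the base once.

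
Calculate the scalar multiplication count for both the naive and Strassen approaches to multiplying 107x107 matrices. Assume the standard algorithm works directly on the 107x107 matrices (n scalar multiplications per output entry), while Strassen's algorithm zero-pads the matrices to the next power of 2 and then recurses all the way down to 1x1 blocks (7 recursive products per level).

Matrix multiplication for 107x107 matrices:

Strassen's algorithm requires power-of-2 dimensions. Pad 107x107 to 128x128 (next power of 2).

Standard algorithm: 107^3 = 1225043 multiplications
Strassen's algorithm: 7^(log2(128)) = 7^7 = 823543 multiplications
Savings: 1225043 - 823543 = 401500 multiplications

Standard: 1225043 multiplications (107^3). Strassen: 823543 multiplications (7^7, after padding to 128x128). Strassen reduces 8 recursive multiplications to 7 at each level.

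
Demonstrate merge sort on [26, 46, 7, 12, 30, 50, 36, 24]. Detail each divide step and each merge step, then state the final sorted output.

Merge sort trace:

Split: [26, 46, 7, 12, 30, 50, 36, 24] -> [26, 46, 7, 12] and [30, 50, 36, 24]
  Split: [26, 46, 7, 12] -> [26, 46] and [7, 12]
    Split: [26, 46] -> [26] and [46]
    Merge: [26] + [46] -> [26, 46]
    Split: [7, 12] -> [7] and [12]
    Merge: [7] + [12] -> [7, 12]
  Merge: [26, 46] + [7, 12] -> [7, 12, 26, 46]
  Split: [30, 50, 36, 24] -> [30, 50] and [36, 24]
    Split: [30, 50] -> [30] and [50]
    Merge: [30] + [50] -> [30, 50]
    Split: [36, 24] -> [36] and [24]
    Merge: [36] + [24] -> [24, 36]
  Merge: [30, 50] + [24, 36] -> [24, 30, 36, 50]
Merge: [7, 12, 26, 46] + [24, 30, 36, 50] -> [7, 12, 24, 26, 30, 36, 46, 50]

Final sorted array: [7, 12, 24, 26, 30, 36, 46, 50]

The merge sort proceeds by recursively splitting the array and merging sorted halves.
After all merges, the sorted array is [7, 12, 24, 26, 30, 36, 46, 50].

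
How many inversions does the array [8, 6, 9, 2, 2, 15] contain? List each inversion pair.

Finding inversions in [8, 6, 9, 2, 2, 15]:

(0, 1): arr[0]=8 > arr[1]=6
(0, 3): arr[0]=8 > arr[3]=2
(0, 4): arr[0]=8 > arr[4]=2
(1, 3): arr[1]=6 > arr[3]=2
(1, 4): arr[1]=6 > arr[4]=2
(2, 3): arr[2]=9 > arr[3]=2
(2, 4): arr[2]=9 > arr[4]=2

Total inversions: 7

The array has 7 inversion(s): (0,1), (0,3), (0,4), (1,3), (1,4), (2,3), (2,4). Each pair (i,j) satisfies i < j and arr[i] > arr[j].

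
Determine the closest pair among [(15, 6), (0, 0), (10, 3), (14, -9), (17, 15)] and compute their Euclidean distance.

Computing all pairwise distances among 5 points:

d((15, 6), (0, 0)) = 16.1555
d((15, 6), (10, 3)) = 5.831 <-- minimum
d((15, 6), (14, -9)) = 15.0333
d((15, 6), (17, 15)) = 9.2195
d((0, 0), (10, 3)) = 10.4403
d((0, 0), (14, -9)) = 16.6433
d((0, 0), (17, 15)) = 22.6716
d((10, 3), (14, -9)) = 12.6491
d((10, 3), (17, 15)) = 13.8924
d((14, -9), (17, 15)) = 24.1868

Closest pair: (15, 6) and (10, 3) with distance 5.831

The closest pair is (15, 6) and (10, 3) with Euclidean distance 5.831. For 5 points, brute-force pairwise comparison is shown above. For large n, the divide-and-conquer algorithm (sort by x, recurse on halves, check the dividing strip) achieves O(n log n).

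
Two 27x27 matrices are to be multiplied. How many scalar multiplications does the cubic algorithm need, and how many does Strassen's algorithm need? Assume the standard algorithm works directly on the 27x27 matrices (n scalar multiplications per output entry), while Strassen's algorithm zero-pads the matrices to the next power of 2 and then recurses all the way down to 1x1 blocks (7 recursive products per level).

Matrix multiplication for 27x27 matrices:

Strassen's algorithm requires power-of-2 dimensions. Pad 27x27 to 32x32 (next power of 2).

Standard algorithm: 27^3 = 19683 multiplications
Strassen's algorithm: 7^(log2(32)) = 7^5 = 16807 multiplications
Savings: 19683 - 16807 = 2876 multiplications

Standard: 19683 multiplications (27^3). Strassen: 16807 multiplications (7^5, after padding to 32x32). Strassen reduces 8 recursive multiplications to 7 at each level.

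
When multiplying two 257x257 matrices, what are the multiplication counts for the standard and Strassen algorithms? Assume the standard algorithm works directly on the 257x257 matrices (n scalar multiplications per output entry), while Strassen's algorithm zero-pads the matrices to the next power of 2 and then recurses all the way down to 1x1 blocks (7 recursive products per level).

Matrix multiplication for 257x257 matrices:

Strassen's algorithm requires power-of-2 dimensions. Pad 257x257 to 512x512 (next power of 2).

Standard algorithm: 257^3 = 16974593 multiplications
Strassen's algorithm: 7^(log2(512)) = 7^9 = 40353607 multiplications
Difference: 16974593 - 40353607 = -23379014 (Strassen uses MORE here due to padding overhead — for small or just-over-power-of-2 n, padding can outweigh the per-level savings)

Standard: 16974593 multiplications (257^3). Strassen: 40353607 multiplications (7^9, after padding to 512x512). Strassen reduces 8 recursive multiplications to 7 at each level.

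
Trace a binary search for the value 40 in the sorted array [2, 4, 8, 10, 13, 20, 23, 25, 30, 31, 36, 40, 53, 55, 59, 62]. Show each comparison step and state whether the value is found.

Binary search for 40 in [2, 4, 8, 10, 13, 20, 23, 25, 30, 31, 36, 40, 53, 55, 59, 62]:

lo=0, hi=15, mid=7, arr[mid]=25 -> 25 < 40, search right half
lo=8, hi=15, mid=11, arr[mid]=40 -> Found target at index 11!

Binary search finds 40 at index 11 after 2 comparisons. The search repeatedly halves the search space by comparing with the middle element.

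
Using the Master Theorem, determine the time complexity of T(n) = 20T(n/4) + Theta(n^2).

Master Theorem for T(n) = 20T(n/4) + O(n^2):

a = 20, b = 4, c = 2
log_b(a) = log_4(20) = 2.1610

Case 1: c = 2 < log_4(20) = 2.1610
T(n) = O(n^(log_4 20))

For T(n) = 20T(n/4) + O(n^2): log_4(20) = 2.1610. This is Case 1 of the Master Theorem (c < log_b(a), work dominated by leaves), giving O(n^(log_4 20)).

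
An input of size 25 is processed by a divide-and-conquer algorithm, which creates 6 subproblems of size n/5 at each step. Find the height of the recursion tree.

For divide and conquer with division factor 5:

Problem sizes at each level:
Level 0: 25
Level 1: 5
Level 2: 1

The root is level 0 and the size-1 base case is level 2 (the tree spans levels 0 through 2, i.e. 3 levels counting the root), so the depth is the number of divisions: log_5(25) = 2

The recursion tree depth is log_5(25) = 2. At each level, the problem size is divided by 5, so it takes 2 divisions to reduce to a base case of size 1. The algorithm makes 6 recursive calls at each level.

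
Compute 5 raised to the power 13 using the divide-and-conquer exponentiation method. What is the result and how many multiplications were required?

Computing 5^13 by squaring (build up from 5^1; each line after the first costs one multiplication):

5^1 = 5
5^2 = (5^1)^2 = 5^2 = 25
5^3 = 5 * 5^2 = 5 * 25 = 125
5^6 = (5^3)^2 = 125^2 = 15625
5^12 = (5^6)^2 = 15625^2 = 244140625
5^13 = 5 * 5^12 = 5 * 244140625 = 1220703125

Result: 1220703125
Multiplications needed: 5 (5 lines after 5^1)

5^13 = 1220703125. Using exponentiation by squaring, this requires 5 multiplications. The key idea: if the exponent is even, square the half-power; if odd, multiply by the base once.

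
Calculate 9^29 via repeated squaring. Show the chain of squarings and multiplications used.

Computing 9^29 by squaring (build up from 9^1; each line after the first costs one multiplication):

9^1 = 9
9^2 = (9^1)^2 = 9^2 = 81
9^3 = 9 * 9^2 = 9 * 81 = 729
9^6 = (9^3)^2 = 729^2 = 531441
9^7 = 9 * 9^6 = 9 * 531441 = 4782969
9^14 = (9^7)^2 = 4782969^2 = 22876792454961
9^28 = (9^14)^2 = 22876792454961^2 = 523347633027360537213511521
9^29 = 9 * 9^28 = 9 * 523347633027360537213511521 = 4710128697246244834921603689

Result: 4710128697246244834921603689
Multiplications needed: 7 (7 lines after 9^1)

9^29 = 4710128697246244834921603689. Using exponentiation by squaring, this requires 7 multiplications. The key idea: if the exponent is even, square the half-power; if odd, multiply by the base once.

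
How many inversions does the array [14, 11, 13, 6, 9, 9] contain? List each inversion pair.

Finding inversions in [14, 11, 13, 6, 9, 9]:

(0, 1): arr[0]=14 > arr[1]=11
(0, 2): arr[0]=14 > arr[2]=13
(0, 3): arr[0]=14 > arr[3]=6
(0, 4): arr[0]=14 > arr[4]=9
(0, 5): arr[0]=14 > arr[5]=9
(1, 3): arr[1]=11 > arr[3]=6
(1, 4): arr[1]=11 > arr[4]=9
(1, 5): arr[1]=11 > arr[5]=9
(2, 3): arr[2]=13 > arr[3]=6
(2, 4): arr[2]=13 > arr[4]=9
(2, 5): arr[2]=13 > arr[5]=9

Total inversions: 11

The array has 11 inversion(s): (0,1), (0,2), (0,3), (0,4), (0,5), (1,3), (1,4), (1,5), (2,3), (2,4), (2,5). Each pair (i,j) satisfies i < j and arr[i] > arr[j].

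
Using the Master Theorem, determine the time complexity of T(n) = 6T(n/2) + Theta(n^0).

Master Theorem for T(n) = 6T(n/2) + O(n^0):

a = 6, b = 2, c = 0
log_b(a) = log_2(6) = 2.5850

Case 1: c = 0 < log_2(6) = 2.5850
T(n) = O(n^(log_2 6))

For T(n) = 6T(n/2) + O(n^0): log_2(6) = 2.5850. This is Case 1 of the Master Theorem (c < log_b(a), work dominated by leaves), giving O(n^(log_2 6)).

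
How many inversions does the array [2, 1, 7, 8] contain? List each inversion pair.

Finding inversions in [2, 1, 7, 8]:

(0, 1): arr[0]=2 > arr[1]=1

Total inversions: 1

The array has 1 inversion(s): (0,1). Each pair (i,j) satisfies i < j and arr[i] > arr[j].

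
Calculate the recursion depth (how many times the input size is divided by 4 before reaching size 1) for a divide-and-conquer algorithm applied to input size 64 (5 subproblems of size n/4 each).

For divide and conquer with division factor 4:

Problem sizes at each level:
Level 0: 64
Level 1: 16
Level 2: 4
Level 3: 1

The root is level 0 and the size-1 base case is level 3 (the tree spans levels 0 through 3, i.e. 4 levels counting the root), so the depth is the number of divisions: log_4(64) = 3

The recursion tree depth is log_4(64) = 3. At each level, the problem size is divided by 4, so it takes 3 divisions to reduce to a base case of size 1. The algorithm makes 5 recursive calls at each level.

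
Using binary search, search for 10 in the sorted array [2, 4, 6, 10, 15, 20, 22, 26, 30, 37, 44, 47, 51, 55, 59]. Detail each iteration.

Binary search for 10 in [2, 4, 6, 10, 15, 20, 22, 26, 30, 37, 44, 47, 51, 55, 59]:

lo=0, hi=14, mid=7, arr[mid]=26 -> 26 > 10, search left half
lo=0, hi=6, mid=3, arr[mid]=10 -> Found target at index 3!

Binary search finds 10 at index 3 after 2 comparisons. The search repeatedly halves the search space by comparing with the middle element.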